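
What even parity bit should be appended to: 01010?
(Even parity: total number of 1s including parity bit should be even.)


Number of 1s in data: 2
Parity bit: 0

0


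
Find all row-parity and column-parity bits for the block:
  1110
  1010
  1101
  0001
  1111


Row parities: 10110
Column parities: 0111

Row P: 10110, Col P: 0111, Corner: 1


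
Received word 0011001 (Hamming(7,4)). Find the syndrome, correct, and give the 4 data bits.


Syndrome = 0: no error detected

Data: 1001 (no errors)


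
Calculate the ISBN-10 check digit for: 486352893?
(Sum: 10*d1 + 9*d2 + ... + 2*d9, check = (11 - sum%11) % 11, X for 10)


Weighted sum: 286
286 mod 11 = 0

Check digit: 0


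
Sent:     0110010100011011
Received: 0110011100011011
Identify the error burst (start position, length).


XOR: 0000001000000000

Burst at position 6, length 1


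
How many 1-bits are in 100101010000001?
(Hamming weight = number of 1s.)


Counting 1s in 100101010000001

5


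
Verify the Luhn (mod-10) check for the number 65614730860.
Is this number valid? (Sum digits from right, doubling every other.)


Luhn sum = 38
38 mod 10 = 8

Invalid (Luhn sum mod 10 = 8)


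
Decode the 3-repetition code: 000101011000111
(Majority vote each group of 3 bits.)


Groups: 000, 101, 011, 000, 111
Majority votes: 01101

01101


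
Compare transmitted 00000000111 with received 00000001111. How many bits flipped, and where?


XOR: 00000001000

1 error(s) at position(s): 7


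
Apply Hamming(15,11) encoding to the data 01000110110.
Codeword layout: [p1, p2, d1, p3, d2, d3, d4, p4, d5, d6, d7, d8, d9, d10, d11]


Parity bits: p1=1, p2=1, p3=1, p4=0

110110000110110


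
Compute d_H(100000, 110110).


XOR: 010110
Count of 1s: 3

3


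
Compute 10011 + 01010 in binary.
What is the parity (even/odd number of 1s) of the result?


10011 = 19
01010 = 10
Sum = 29 = 11101
1s count = 4

even parity (4 ones in 11101)


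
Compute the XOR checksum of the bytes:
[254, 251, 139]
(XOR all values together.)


XOR chain: 254 ^ 251 ^ 139 = 142

142


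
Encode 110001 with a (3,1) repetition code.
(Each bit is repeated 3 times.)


Each bit -> 3 copies

111111000000000111


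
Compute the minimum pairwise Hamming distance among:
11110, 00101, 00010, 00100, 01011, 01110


Comparing all pairs, minimum distance: 1
Can detect 0 errors, correct 0 errors

1


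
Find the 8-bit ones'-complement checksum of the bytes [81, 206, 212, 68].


Sum = 567 mod 256 = 55
Complement = 200

200


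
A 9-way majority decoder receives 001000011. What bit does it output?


Ones: 3 out of 9
Threshold: 5

0 (3/9 voted 1)


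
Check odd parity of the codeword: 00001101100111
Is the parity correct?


Number of 1s: 7

Yes, parity is correct (7 ones)


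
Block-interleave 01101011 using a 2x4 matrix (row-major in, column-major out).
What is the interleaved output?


Matrix:
  0110
  1011
Read columns: 01101101

01101101


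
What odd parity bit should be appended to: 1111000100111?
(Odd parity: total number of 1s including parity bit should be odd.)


Number of 1s in data: 8
Parity bit: 1

1


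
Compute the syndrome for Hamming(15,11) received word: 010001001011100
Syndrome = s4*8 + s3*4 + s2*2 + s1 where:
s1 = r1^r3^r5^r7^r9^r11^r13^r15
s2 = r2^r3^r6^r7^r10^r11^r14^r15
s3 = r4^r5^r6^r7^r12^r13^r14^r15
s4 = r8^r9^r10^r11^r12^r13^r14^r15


s1=1, s2=1, s3=1, s4=0

Syndrome = 7 (error at position 7)


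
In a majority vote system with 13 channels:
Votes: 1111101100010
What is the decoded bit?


Ones: 8 out of 13
Threshold: 7

1 (8/13 voted 1)


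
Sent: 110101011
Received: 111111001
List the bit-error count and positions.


XOR: 001010010

3 error(s) at position(s): 2, 4, 7


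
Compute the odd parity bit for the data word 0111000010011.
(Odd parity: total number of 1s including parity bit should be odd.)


Number of 1s in data: 6
Parity bit: 1

1


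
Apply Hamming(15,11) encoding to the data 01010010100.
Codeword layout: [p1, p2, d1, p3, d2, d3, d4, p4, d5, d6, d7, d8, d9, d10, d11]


Parity bits: p1=0, p2=0, p3=1, p4=0

000110100010100


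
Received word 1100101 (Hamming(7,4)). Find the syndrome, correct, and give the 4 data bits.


Syndrome = 1: error at position 1

Data: 0101 (corrected bit 1)


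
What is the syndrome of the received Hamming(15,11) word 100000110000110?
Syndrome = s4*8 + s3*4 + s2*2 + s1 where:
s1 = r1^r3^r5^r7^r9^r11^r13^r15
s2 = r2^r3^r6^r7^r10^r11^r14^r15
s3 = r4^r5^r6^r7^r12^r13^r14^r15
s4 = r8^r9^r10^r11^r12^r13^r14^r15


s1=1, s2=0, s3=1, s4=1

Syndrome = 13 (error at position 13)


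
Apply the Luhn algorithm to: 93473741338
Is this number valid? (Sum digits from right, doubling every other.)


Luhn sum = 55
55 mod 10 = 5

Invalid (Luhn sum mod 10 = 5)


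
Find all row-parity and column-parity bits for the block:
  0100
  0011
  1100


Row parities: 100
Column parities: 1011

Row P: 100, Col P: 1011, Corner: 1


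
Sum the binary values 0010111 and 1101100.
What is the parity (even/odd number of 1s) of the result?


0010111 = 23
1101100 = 108
Sum = 131 = 10000011
1s count = 3

odd parity (3 ones in 10000011)


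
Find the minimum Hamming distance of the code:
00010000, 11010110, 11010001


Comparing all pairs, minimum distance: 3
Can detect 2 errors, correct 1 errors

3


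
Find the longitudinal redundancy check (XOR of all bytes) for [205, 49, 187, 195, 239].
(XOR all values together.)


XOR chain: 205 ^ 49 ^ 187 ^ 195 ^ 239 = 107

107


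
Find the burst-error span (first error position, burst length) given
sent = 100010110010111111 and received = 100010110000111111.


XOR: 000000000010000000

Burst at position 10, length 1


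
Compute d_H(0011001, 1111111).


XOR: 1100110
Count of 1s: 4

4


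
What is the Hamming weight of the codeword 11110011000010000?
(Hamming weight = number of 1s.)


Counting 1s in 11110011000010000

7


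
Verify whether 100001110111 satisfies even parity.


Number of 1s: 7

No, parity error (7 ones)


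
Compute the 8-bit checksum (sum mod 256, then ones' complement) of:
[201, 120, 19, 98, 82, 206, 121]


Sum = 847 mod 256 = 79
Complement = 176

176


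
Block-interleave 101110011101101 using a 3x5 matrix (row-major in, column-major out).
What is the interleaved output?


Matrix:
  10111
  00111
  01101
Read columns: 100001111110111

100001111110111


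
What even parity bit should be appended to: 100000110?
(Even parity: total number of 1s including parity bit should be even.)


Number of 1s in data: 3
Parity bit: 1

1


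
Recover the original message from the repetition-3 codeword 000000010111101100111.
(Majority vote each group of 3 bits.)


Groups: 000, 000, 010, 111, 101, 100, 111
Majority votes: 0001101

0001101


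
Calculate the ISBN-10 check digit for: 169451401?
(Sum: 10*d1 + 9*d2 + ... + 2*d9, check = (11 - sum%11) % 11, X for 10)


Weighted sum: 217
217 mod 11 = 8

Check digit: 3


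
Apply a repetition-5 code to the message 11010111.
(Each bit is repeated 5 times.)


Each bit -> 5 copies

1111111111000001111100000111111111111111


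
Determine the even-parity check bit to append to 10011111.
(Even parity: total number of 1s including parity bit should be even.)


Number of 1s in data: 6
Parity bit: 0

0


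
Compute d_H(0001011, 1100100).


XOR: 1101111
Count of 1s: 6

6


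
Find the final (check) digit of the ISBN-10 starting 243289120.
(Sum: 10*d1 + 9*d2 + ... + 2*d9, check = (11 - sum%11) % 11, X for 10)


Weighted sum: 197
197 mod 11 = 10

Check digit: 1


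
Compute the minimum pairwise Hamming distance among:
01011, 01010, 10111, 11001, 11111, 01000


Comparing all pairs, minimum distance: 1
Can detect 0 errors, correct 0 errors

1


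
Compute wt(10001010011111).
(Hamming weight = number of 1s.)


Counting 1s in 10001010011111

8


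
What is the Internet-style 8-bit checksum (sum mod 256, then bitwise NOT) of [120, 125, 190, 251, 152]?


Sum = 838 mod 256 = 70
Complement = 185

185


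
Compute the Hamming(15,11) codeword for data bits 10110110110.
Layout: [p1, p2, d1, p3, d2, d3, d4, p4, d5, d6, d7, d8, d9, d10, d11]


Parity bits: p1=0, p2=0, p3=0, p4=0

001001100110110


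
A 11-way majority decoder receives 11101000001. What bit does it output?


Ones: 5 out of 11
Threshold: 6

0 (5/11 voted 1)


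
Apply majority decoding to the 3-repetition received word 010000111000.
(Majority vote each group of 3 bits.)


Groups: 010, 000, 111, 000
Majority votes: 0010

0010


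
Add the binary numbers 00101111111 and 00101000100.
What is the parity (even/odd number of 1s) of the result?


00101111111 = 383
00101000100 = 324
Sum = 707 = 1011000011
1s count = 5

odd parity (5 ones in 1011000011)


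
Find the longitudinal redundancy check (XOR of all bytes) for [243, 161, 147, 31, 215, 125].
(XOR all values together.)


XOR chain: 243 ^ 161 ^ 147 ^ 31 ^ 215 ^ 125 = 116

116


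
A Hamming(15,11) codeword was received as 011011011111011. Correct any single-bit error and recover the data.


Syndrome = 15: error at position 15

Data: 11101111010 (corrected bit 15)


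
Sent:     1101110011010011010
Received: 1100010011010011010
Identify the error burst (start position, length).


XOR: 0001100000000000000

Burst at position 3, length 2


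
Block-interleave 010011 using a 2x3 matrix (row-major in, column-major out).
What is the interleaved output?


Matrix:
  010
  011
Read columns: 001101

001101


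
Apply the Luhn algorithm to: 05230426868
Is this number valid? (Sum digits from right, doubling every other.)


Luhn sum = 41
41 mod 10 = 1

Invalid (Luhn sum mod 10 = 1)


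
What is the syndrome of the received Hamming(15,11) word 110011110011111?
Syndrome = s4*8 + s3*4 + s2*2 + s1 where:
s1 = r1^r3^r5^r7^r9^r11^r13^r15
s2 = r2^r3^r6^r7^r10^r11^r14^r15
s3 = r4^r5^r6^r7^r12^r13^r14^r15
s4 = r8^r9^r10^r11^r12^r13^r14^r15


s1=0, s2=0, s3=1, s4=0

Syndrome = 4 (error at position 4)


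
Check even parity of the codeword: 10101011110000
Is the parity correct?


Number of 1s: 7

No, parity error (7 ones)


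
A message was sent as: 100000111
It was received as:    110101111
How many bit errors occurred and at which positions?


XOR: 010101000

3 error(s) at position(s): 1, 3, 5


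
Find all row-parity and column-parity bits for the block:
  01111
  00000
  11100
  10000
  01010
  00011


Row parities: 001100
Column parities: 01010

Row P: 001100, Col P: 01010, Corner: 0


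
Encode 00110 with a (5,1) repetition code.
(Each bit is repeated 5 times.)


Each bit -> 5 copies

0000000000111111111100000


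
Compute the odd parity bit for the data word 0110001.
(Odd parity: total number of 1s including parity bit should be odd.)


Number of 1s in data: 3
Parity bit: 0

0


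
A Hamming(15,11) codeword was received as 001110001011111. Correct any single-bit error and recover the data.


Syndrome = 0: no error detected

Data: 11001011111 (no errors)


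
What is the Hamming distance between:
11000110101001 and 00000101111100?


XOR: 11000011010101
Count of 1s: 7

7


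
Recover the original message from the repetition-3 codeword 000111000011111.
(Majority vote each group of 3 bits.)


Groups: 000, 111, 000, 011, 111
Majority votes: 01011

01011


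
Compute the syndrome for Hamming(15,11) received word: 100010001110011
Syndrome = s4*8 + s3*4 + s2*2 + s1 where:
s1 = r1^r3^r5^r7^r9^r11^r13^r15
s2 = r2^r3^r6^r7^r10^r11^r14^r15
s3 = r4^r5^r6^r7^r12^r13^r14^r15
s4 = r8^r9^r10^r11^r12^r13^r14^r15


s1=1, s2=0, s3=1, s4=1

Syndrome = 13 (error at position 13)


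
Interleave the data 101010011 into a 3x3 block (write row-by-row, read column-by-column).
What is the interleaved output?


Matrix:
  101
  010
  011
Read columns: 100011101

100011101


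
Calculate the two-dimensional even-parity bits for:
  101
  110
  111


Row parities: 001
Column parities: 100

Row P: 001, Col P: 100, Corner: 1


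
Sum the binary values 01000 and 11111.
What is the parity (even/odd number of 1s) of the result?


01000 = 8
11111 = 31
Sum = 39 = 100111
1s count = 4

even parity (4 ones in 100111)


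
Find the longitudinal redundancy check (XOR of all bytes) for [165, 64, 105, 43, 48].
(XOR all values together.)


XOR chain: 165 ^ 64 ^ 105 ^ 43 ^ 48 = 151

151


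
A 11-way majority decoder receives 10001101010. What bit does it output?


Ones: 5 out of 11
Threshold: 6

0 (5/11 voted 1)


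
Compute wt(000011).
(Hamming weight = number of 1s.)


Counting 1s in 000011

2


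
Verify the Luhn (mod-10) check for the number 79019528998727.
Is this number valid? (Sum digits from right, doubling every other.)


Luhn sum = 84
84 mod 10 = 4

Invalid (Luhn sum mod 10 = 4)


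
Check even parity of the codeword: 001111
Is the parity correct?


Number of 1s: 4

Yes, parity is correct (4 ones)


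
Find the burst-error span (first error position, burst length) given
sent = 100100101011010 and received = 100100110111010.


XOR: 000000011100000

Burst at position 7, length 3


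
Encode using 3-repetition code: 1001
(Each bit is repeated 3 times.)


Each bit -> 3 copies

111000000111


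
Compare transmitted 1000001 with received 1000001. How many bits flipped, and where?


XOR: 0000000

0 errors (received matches sent)


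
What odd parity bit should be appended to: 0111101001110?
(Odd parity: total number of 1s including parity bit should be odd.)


Number of 1s in data: 8
Parity bit: 1

1


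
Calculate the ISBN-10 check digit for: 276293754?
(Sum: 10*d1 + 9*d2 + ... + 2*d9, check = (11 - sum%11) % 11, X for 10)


Weighted sum: 265
265 mod 11 = 1

Check digit: X


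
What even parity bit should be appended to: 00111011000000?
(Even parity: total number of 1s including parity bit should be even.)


Number of 1s in data: 5
Parity bit: 1

1


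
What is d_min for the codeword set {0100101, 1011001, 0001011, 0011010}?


Comparing all pairs, minimum distance: 2
Can detect 1 errors, correct 0 errors

2


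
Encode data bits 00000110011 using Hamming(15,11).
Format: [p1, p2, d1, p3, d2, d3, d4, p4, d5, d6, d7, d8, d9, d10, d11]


Parity bits: p1=0, p2=0, p3=0, p4=0

000000000110011


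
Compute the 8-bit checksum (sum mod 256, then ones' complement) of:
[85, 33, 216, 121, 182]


Sum = 637 mod 256 = 125
Complement = 130

130


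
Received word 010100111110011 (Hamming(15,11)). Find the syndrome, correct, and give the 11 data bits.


Syndrome = 0: no error detected

Data: 00011110011 (no errors)


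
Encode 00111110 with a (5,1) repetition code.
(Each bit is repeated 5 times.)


Each bit -> 5 copies

0000000000111111111111111111111111100000


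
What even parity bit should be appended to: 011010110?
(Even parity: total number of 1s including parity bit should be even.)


Number of 1s in data: 5
Parity bit: 1

1


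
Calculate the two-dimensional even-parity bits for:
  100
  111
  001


Row parities: 111
Column parities: 010

Row P: 111, Col P: 010, Corner: 1


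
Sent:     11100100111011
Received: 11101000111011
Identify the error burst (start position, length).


XOR: 00001100000000

Burst at position 4, length 2


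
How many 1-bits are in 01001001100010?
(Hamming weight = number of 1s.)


Counting 1s in 01001001100010

5


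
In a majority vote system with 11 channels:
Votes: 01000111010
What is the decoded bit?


Ones: 5 out of 11
Threshold: 6

0 (5/11 voted 1)


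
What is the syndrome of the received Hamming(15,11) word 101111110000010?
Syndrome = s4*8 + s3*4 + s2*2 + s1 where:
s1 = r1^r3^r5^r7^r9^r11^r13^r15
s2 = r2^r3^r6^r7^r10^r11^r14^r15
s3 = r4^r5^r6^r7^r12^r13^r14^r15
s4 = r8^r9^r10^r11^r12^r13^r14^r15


s1=0, s2=0, s3=1, s4=0

Syndrome = 4 (error at position 4)


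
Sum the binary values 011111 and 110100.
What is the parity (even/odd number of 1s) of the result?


011111 = 31
110100 = 52
Sum = 83 = 1010011
1s count = 4

even parity (4 ones in 1010011)


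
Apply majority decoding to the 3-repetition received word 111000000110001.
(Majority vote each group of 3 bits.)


Groups: 111, 000, 000, 110, 001
Majority votes: 10010

10010


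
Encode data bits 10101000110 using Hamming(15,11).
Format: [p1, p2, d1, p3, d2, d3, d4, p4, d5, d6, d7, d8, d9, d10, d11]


Parity bits: p1=1, p2=1, p3=1, p4=1

111101011000110


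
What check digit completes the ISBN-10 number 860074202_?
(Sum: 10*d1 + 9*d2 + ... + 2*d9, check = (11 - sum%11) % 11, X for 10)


Weighted sum: 208
208 mod 11 = 10

Check digit: 1


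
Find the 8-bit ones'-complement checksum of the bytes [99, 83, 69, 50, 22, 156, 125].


Sum = 604 mod 256 = 92
Complement = 163

163


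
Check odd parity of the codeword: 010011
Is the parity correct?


Number of 1s: 3

Yes, parity is correct (3 ones)


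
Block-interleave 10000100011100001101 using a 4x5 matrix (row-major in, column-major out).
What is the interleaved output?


Matrix:
  10000
  10001
  11000
  01101
Read columns: 11100011000100000101

11100011000100000101


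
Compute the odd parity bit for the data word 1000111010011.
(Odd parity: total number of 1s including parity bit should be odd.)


Number of 1s in data: 7
Parity bit: 0

0


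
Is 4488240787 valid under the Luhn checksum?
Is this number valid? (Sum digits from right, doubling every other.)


Luhn sum = 56
56 mod 10 = 6

Invalid (Luhn sum mod 10 = 6)


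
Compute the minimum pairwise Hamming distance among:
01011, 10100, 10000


Comparing all pairs, minimum distance: 1
Can detect 0 errors, correct 0 errors

1


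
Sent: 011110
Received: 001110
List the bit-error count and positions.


XOR: 010000

1 error(s) at position(s): 1


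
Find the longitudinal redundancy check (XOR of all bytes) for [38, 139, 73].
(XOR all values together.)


XOR chain: 38 ^ 139 ^ 73 = 228

228


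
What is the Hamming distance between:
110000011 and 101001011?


XOR: 011001000
Count of 1s: 3

3


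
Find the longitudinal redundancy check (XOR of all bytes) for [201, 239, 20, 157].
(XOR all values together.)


XOR chain: 201 ^ 239 ^ 20 ^ 157 = 175

175


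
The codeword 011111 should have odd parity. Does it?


Number of 1s: 5

Yes, parity is correct (5 ones)


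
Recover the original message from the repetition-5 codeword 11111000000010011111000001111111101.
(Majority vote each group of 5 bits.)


Groups: 11111, 00000, 00100, 11111, 00000, 11111, 11101
Majority votes: 1001011

1001011


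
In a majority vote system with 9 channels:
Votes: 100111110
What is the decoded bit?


Ones: 6 out of 9
Threshold: 5

1 (6/9 voted 1)


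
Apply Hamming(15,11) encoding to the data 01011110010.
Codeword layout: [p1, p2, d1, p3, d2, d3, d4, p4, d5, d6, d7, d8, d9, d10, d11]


Parity bits: p1=0, p2=0, p3=1, p4=0

000110101110010


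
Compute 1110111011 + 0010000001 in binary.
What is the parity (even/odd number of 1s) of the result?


1110111011 = 955
0010000001 = 129
Sum = 1084 = 10000111100
1s count = 5

odd parity (5 ones in 10000111100)


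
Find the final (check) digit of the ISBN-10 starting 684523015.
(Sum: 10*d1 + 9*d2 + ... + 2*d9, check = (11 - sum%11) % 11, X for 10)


Weighted sum: 239
239 mod 11 = 8

Check digit: 3


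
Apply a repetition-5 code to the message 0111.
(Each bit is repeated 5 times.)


Each bit -> 5 copies

00000111111111111111


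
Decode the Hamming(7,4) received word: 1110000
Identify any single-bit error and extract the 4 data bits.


Syndrome = 0: no error detected

Data: 1000 (no errors)


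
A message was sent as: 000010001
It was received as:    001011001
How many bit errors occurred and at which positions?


XOR: 001001000

2 error(s) at position(s): 2, 5


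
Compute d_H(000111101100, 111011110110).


XOR: 111100011010
Count of 1s: 7

7


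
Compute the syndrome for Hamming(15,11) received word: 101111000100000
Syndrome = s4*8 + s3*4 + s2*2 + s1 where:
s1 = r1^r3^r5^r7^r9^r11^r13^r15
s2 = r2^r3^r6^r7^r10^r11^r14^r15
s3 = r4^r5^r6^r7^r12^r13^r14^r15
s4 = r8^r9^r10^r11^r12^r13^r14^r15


s1=1, s2=1, s3=1, s4=1

Syndrome = 15 (error at position 15)


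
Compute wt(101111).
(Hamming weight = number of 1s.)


Counting 1s in 101111

5


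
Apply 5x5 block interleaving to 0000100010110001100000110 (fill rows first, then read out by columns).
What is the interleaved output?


Matrix:
  00001
  00010
  11000
  11000
  00110
Read columns: 0011000110000010100110000

0011000110000010100110000


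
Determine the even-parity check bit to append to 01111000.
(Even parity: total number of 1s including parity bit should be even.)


Number of 1s in data: 4
Parity bit: 0

0


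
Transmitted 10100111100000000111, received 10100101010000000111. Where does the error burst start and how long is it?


XOR: 00000010110000000000

Burst at position 6, length 4


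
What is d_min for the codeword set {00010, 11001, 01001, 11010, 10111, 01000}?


Comparing all pairs, minimum distance: 1
Can detect 0 errors, correct 0 errors

1


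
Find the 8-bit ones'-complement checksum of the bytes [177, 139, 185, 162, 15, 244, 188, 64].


Sum = 1174 mod 256 = 150
Complement = 105

105


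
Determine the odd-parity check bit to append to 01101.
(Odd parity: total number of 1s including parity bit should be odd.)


Number of 1s in data: 3
Parity bit: 0

0


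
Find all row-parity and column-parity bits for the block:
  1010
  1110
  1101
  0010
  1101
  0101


Row parities: 011110
Column parities: 0011

Row P: 011110, Col P: 0011, Corner: 0


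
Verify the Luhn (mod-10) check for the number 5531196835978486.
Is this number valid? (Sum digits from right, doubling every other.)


Luhn sum = 86
86 mod 10 = 6

Invalid (Luhn sum mod 10 = 6)


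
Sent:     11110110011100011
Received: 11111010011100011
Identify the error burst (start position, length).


XOR: 00001100000000000

Burst at position 4, length 2


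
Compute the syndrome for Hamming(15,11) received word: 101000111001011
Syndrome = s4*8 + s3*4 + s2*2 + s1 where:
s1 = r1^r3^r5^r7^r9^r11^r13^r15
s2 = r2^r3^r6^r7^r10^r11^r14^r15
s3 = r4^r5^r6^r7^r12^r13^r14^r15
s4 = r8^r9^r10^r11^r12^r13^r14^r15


s1=1, s2=0, s3=0, s4=1

Syndrome = 9 (error at position 9)


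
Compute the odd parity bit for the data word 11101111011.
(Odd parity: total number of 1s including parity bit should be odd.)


Number of 1s in data: 9
Parity bit: 0

0


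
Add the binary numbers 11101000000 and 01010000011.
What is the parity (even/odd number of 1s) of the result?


11101000000 = 1856
01010000011 = 643
Sum = 2499 = 100111000011
1s count = 6

even parity (6 ones in 100111000011)


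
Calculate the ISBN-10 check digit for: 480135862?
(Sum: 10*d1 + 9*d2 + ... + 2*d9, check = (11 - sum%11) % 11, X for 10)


Weighted sum: 216
216 mod 11 = 7

Check digit: 4


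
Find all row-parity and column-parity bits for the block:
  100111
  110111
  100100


Row parities: 010
Column parities: 110100

Row P: 010, Col P: 110100, Corner: 1


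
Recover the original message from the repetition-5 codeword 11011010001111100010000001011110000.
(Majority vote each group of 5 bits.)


Groups: 11011, 01000, 11111, 00010, 00000, 10111, 10000
Majority votes: 1010010

1010010


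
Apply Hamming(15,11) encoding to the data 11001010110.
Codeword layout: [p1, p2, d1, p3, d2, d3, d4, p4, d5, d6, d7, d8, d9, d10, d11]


Parity bits: p1=1, p2=1, p3=1, p4=0

111110001010110


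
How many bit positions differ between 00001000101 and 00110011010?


XOR: 00111011111
Count of 1s: 8

8


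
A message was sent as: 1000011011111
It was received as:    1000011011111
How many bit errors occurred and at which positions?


XOR: 0000000000000

0 errors (received matches sent)


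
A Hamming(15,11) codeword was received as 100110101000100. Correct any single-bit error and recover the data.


Syndrome = 3: error at position 3

Data: 11011000100 (corrected bit 3)


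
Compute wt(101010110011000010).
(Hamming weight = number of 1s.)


Counting 1s in 101010110011000010

8


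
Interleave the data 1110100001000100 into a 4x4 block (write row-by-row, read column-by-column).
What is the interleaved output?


Matrix:
  1110
  1000
  0100
  0100
Read columns: 1100101110000000

1100101110000000


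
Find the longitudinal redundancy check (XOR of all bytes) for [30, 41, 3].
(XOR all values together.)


XOR chain: 30 ^ 41 ^ 3 = 52

52


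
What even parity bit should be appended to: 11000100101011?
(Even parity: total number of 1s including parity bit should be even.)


Number of 1s in data: 7
Parity bit: 1

1


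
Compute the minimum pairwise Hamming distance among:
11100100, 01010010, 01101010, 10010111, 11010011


Comparing all pairs, minimum distance: 2
Can detect 1 errors, correct 0 errors

2


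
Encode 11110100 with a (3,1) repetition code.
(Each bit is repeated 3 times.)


Each bit -> 3 copies

111111111111000111000000


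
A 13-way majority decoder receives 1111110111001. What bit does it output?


Ones: 10 out of 13
Threshold: 7

1 (10/13 voted 1)


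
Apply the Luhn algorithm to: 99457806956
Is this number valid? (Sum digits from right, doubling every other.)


Luhn sum = 56
56 mod 10 = 6

Invalid (Luhn sum mod 10 = 6)


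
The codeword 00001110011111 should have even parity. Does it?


Number of 1s: 8

Yes, parity is correct (8 ones)


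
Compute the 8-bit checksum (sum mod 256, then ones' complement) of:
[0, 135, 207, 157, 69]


Sum = 568 mod 256 = 56
Complement = 199

199


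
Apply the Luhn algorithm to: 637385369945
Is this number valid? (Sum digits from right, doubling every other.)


Luhn sum = 69
69 mod 10 = 9

Invalid (Luhn sum mod 10 = 9)


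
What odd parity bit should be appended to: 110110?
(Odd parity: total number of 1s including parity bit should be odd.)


Number of 1s in data: 4
Parity bit: 1

1


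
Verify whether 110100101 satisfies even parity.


Number of 1s: 5

No, parity error (5 ones)


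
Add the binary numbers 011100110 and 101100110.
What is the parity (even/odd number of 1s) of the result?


011100110 = 230
101100110 = 358
Sum = 588 = 1001001100
1s count = 4

even parity (4 ones in 1001001100)


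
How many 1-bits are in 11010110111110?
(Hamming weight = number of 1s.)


Counting 1s in 11010110111110

10


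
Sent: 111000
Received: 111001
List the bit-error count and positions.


XOR: 000001

1 error(s) at position(s): 5


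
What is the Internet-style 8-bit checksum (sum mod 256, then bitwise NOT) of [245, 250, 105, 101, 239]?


Sum = 940 mod 256 = 172
Complement = 83

83


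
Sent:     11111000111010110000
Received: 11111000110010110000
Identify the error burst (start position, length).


XOR: 00000000001000000000

Burst at position 10, length 1


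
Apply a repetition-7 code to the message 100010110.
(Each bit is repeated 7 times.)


Each bit -> 7 copies

111111100000000000000000000011111110000000111111111111110000000


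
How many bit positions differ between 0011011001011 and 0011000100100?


XOR: 0000011101111
Count of 1s: 7

7


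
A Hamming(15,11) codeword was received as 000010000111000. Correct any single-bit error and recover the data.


Syndrome = 8: error at position 8

Data: 01000111000 (corrected bit 8)


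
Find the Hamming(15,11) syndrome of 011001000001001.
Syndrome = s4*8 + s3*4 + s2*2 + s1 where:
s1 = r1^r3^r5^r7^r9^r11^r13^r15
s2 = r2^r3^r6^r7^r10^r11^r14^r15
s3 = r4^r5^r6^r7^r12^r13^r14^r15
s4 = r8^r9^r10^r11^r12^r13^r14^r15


s1=0, s2=0, s3=1, s4=0

Syndrome = 4 (error at position 4)


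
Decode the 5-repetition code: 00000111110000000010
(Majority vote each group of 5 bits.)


Groups: 00000, 11111, 00000, 00010
Majority votes: 0100

0100


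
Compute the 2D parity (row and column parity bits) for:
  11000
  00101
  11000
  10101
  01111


Row parities: 00010
Column parities: 11111

Row P: 00010, Col P: 11111, Corner: 1


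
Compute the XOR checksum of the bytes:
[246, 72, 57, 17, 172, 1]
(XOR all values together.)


XOR chain: 246 ^ 72 ^ 57 ^ 17 ^ 172 ^ 1 = 59

59


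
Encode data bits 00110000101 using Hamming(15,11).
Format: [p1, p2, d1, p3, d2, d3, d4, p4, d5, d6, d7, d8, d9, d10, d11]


Parity bits: p1=1, p2=1, p3=0, p4=0

110001100000101


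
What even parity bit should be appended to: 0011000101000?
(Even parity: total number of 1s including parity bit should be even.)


Number of 1s in data: 4
Parity bit: 0

0


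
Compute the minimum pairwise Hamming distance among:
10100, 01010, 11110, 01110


Comparing all pairs, minimum distance: 1
Can detect 0 errors, correct 0 errors

1


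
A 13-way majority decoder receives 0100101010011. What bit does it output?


Ones: 6 out of 13
Threshold: 7

0 (6/13 voted 1)


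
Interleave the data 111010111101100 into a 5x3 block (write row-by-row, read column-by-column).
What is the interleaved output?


Matrix:
  111
  010
  111
  101
  100
Read columns: 101111110010110

101111110010110


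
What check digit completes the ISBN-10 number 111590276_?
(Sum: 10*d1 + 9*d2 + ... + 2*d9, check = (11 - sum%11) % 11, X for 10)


Weighted sum: 157
157 mod 11 = 3

Check digit: 8


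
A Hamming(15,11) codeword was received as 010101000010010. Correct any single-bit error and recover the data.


Syndrome = 5: error at position 5

Data: 01100010010 (corrected bit 5)


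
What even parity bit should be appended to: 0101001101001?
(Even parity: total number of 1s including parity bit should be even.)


Number of 1s in data: 6
Parity bit: 0

0


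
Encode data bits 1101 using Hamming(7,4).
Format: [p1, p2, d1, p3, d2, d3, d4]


Parity bits: p1=1, p2=0, p3=0

1010101


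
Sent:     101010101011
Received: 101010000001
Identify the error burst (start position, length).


XOR: 000000101010

Burst at position 6, length 5


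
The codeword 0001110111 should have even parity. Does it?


Number of 1s: 6

Yes, parity is correct (6 ones)


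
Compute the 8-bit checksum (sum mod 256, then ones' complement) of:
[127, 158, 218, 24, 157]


Sum = 684 mod 256 = 172
Complement = 83

83


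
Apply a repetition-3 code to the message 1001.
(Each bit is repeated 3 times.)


Each bit -> 3 copies

111000000111


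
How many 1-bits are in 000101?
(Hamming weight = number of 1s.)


Counting 1s in 000101

2


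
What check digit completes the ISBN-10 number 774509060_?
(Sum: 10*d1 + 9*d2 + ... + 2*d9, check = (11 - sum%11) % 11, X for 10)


Weighted sum: 263
263 mod 11 = 10

Check digit: 1


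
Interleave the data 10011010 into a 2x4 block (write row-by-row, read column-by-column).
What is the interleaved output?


Matrix:
  1001
  1010
Read columns: 11000110

11000110


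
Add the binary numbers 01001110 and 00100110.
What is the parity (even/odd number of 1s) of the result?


01001110 = 78
00100110 = 38
Sum = 116 = 1110100
1s count = 4

even parity (4 ones in 1110100)


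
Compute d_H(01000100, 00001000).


XOR: 01001100
Count of 1s: 3

3


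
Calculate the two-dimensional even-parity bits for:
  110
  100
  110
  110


Row parities: 0100
Column parities: 010

Row P: 0100, Col P: 010, Corner: 1


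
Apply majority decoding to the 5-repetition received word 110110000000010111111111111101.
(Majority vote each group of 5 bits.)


Groups: 11011, 00000, 00010, 11111, 11111, 11101
Majority votes: 100111

100111


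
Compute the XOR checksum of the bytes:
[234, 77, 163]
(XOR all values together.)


XOR chain: 234 ^ 77 ^ 163 = 4

4


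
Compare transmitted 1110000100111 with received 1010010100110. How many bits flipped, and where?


XOR: 0100010000001

3 error(s) at position(s): 1, 5, 12


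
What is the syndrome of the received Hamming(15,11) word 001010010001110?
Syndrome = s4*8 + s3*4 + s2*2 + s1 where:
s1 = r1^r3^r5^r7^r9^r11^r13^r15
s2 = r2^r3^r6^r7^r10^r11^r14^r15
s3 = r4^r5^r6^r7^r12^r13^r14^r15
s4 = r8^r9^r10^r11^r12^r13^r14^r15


s1=1, s2=0, s3=0, s4=0

Syndrome = 1 (error at position 1)


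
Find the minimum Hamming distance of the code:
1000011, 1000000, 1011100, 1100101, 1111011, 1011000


Comparing all pairs, minimum distance: 1
Can detect 0 errors, correct 0 errors

1


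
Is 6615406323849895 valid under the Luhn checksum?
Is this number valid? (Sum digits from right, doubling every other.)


Luhn sum = 79
79 mod 10 = 9

Invalid (Luhn sum mod 10 = 9)


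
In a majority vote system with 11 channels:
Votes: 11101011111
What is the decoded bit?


Ones: 9 out of 11
Threshold: 6

1 (9/11 voted 1)


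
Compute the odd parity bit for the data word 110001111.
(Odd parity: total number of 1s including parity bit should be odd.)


Number of 1s in data: 6
Parity bit: 1

1


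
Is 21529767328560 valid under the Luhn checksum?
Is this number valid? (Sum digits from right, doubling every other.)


Luhn sum = 57
57 mod 10 = 7

Invalid (Luhn sum mod 10 = 7)


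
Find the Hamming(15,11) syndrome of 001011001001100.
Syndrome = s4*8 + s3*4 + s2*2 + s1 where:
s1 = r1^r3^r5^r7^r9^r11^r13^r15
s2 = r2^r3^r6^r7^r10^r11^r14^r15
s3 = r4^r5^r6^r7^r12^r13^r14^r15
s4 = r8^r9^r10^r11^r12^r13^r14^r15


s1=0, s2=0, s3=0, s4=1

Syndrome = 8 (error at position 8)


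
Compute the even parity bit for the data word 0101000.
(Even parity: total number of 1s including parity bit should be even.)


Number of 1s in data: 2
Parity bit: 0

0


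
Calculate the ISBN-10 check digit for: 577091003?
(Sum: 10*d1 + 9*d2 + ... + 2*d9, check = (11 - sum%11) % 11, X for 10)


Weighted sum: 234
234 mod 11 = 3

Check digit: 8


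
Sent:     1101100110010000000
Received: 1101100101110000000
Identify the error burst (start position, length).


XOR: 0000000011100000000

Burst at position 8, length 3


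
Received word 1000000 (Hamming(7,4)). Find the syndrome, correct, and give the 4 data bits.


Syndrome = 1: error at position 1

Data: 0000 (corrected bit 1)


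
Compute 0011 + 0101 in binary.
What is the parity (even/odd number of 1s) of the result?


0011 = 3
0101 = 5
Sum = 8 = 1000
1s count = 1

odd parity (1 ones in 1000)


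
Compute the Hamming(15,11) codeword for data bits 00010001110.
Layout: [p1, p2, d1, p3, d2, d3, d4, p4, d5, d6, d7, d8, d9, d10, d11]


Parity bits: p1=0, p2=0, p3=0, p4=1

000000110001110


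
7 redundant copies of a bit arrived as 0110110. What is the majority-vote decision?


Ones: 4 out of 7
Threshold: 4

1 (4/7 voted 1)


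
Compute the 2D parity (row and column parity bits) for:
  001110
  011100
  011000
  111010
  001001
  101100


Row parities: 110001
Column parities: 010101

Row P: 110001, Col P: 010101, Corner: 1


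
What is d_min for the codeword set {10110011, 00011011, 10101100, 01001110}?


Comparing all pairs, minimum distance: 3
Can detect 2 errors, correct 1 errors

3


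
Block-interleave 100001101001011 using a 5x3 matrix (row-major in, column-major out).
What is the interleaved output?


Matrix:
  100
  001
  101
  001
  011
Read columns: 101000000101111

101000000101111


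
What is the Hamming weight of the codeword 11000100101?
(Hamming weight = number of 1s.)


Counting 1s in 11000100101

5


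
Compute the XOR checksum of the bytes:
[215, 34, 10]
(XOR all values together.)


XOR chain: 215 ^ 34 ^ 10 = 255

255


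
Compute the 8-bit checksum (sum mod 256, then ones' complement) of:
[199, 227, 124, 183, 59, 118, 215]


Sum = 1125 mod 256 = 101
Complement = 154

154


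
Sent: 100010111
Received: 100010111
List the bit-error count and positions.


XOR: 000000000

0 errors (received matches sent)


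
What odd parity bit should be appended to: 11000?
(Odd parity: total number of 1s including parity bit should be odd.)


Number of 1s in data: 2
Parity bit: 1

1


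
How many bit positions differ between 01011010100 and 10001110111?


XOR: 11010100011
Count of 1s: 6

6


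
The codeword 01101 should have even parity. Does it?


Number of 1s: 3

No, parity error (3 ones)


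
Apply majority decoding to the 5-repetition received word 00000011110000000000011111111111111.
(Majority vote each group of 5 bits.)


Groups: 00000, 01111, 00000, 00000, 01111, 11111, 11111
Majority votes: 0100111

0100111


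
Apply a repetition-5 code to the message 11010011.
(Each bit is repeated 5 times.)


Each bit -> 5 copies

1111111111000001111100000000001111111111


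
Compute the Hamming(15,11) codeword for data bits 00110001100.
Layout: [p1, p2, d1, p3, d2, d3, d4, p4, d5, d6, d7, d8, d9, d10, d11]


Parity bits: p1=0, p2=0, p3=0, p4=0

000001100001100


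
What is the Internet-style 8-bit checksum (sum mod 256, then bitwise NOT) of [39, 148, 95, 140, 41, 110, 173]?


Sum = 746 mod 256 = 234
Complement = 21

21


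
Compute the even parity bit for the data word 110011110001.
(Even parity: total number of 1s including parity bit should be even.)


Number of 1s in data: 7
Parity bit: 1

1


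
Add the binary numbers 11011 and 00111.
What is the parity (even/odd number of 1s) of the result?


11011 = 27
00111 = 7
Sum = 34 = 100010
1s count = 2

even parity (2 ones in 100010)


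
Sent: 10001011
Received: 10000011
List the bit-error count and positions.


XOR: 00001000

1 error(s) at position(s): 4


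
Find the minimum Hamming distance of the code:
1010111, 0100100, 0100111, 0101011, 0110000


Comparing all pairs, minimum distance: 2
Can detect 1 errors, correct 0 errors

2


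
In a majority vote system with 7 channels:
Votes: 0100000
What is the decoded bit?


Ones: 1 out of 7
Threshold: 4

0 (1/7 voted 1)


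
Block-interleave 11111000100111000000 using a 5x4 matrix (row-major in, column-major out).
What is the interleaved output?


Matrix:
  1111
  1000
  1001
  1100
  0000
Read columns: 11110100101000010100

11110100101000010100


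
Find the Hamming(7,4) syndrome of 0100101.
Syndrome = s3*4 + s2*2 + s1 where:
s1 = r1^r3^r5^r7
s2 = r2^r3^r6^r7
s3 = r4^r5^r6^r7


s1=0, s2=0, s3=0

Syndrome = 0 (no error)


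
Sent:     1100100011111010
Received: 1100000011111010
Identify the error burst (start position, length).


XOR: 0000100000000000

Burst at position 4, length 1


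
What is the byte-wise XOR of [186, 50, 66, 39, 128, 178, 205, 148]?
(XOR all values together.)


XOR chain: 186 ^ 50 ^ 66 ^ 39 ^ 128 ^ 178 ^ 205 ^ 148 = 134

134


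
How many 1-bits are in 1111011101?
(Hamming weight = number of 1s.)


Counting 1s in 1111011101

8


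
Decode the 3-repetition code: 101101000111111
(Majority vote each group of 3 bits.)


Groups: 101, 101, 000, 111, 111
Majority votes: 11011

11011


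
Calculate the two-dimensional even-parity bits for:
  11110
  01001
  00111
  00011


Row parities: 0010
Column parities: 10011

Row P: 0010, Col P: 10011, Corner: 1


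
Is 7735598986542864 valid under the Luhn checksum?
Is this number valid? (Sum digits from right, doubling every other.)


Luhn sum = 86
86 mod 10 = 6

Invalid (Luhn sum mod 10 = 6)


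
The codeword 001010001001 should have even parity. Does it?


Number of 1s: 4

Yes, parity is correct (4 ones)
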